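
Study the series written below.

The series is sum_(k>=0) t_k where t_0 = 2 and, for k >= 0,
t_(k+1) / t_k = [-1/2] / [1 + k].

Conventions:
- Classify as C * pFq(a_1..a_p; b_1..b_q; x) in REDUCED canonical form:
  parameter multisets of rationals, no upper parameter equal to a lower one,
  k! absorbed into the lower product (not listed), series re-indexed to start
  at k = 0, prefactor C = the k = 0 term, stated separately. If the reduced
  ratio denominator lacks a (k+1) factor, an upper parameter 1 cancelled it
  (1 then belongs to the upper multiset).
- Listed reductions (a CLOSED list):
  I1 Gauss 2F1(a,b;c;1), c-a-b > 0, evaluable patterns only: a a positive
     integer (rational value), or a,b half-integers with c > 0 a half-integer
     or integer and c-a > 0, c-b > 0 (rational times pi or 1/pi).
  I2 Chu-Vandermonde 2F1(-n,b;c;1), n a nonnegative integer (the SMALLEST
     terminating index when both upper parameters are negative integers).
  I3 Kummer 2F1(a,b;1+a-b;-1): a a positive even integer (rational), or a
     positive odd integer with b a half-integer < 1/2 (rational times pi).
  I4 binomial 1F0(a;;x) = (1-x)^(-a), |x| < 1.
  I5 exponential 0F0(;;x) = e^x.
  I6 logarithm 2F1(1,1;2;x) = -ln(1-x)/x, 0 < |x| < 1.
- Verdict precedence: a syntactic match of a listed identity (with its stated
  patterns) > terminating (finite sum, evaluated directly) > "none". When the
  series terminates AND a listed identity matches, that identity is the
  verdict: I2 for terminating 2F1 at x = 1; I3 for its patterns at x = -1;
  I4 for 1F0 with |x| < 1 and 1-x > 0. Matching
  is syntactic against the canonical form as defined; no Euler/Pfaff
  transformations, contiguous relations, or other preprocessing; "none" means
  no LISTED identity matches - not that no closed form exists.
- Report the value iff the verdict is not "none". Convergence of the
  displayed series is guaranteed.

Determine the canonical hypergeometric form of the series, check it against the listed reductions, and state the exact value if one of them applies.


Reduced: x = -1/2, 0F0, upper = {-}, lower = {-}, C = 2. Verdict: exponential (I5) applies (the 0F0 exponential series at x = -1/2). Sum: 2 * e^(-1/2).

Key observation: t_0 being 2, roots of the ratio polynomials (C = 2, x = -1/2) are the negated parameters.
Consecutive-term ratio: r(k) = (-1/2) * 1 / [(k+1)] ; factor over Q: parameters, x = (-1/2), and C = 2.


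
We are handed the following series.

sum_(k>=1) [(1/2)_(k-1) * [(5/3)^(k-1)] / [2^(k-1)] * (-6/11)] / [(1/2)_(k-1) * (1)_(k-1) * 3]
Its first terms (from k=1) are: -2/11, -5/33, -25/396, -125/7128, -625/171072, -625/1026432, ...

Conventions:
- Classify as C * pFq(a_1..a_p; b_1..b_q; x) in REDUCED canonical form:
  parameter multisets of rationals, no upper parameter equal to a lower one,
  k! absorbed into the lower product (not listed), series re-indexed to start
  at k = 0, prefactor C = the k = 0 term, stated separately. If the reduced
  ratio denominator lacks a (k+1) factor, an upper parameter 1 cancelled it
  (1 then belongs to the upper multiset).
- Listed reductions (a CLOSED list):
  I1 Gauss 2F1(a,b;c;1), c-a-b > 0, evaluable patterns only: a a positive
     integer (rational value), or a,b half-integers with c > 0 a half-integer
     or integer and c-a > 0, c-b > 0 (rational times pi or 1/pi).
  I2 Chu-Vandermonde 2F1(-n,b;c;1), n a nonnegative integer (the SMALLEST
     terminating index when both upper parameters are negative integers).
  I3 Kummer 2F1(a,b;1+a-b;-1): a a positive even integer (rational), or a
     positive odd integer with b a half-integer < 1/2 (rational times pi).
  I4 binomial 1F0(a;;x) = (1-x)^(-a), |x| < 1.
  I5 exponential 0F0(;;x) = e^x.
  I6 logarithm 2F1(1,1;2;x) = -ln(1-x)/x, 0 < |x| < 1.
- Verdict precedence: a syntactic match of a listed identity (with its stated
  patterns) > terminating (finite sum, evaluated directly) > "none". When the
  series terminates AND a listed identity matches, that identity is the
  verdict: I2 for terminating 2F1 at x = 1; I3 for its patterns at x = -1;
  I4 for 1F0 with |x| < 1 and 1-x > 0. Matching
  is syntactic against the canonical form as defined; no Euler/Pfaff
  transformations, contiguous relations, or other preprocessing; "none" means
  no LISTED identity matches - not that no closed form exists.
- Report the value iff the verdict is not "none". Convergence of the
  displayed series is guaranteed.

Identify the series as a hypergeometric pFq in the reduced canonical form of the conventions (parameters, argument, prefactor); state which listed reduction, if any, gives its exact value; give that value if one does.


x = 5/6 here; the reduced form reads 0F0, upper {-}, lower {-}, C = -2/11. Verdict: the exponential series (I5) fires (the 0F0 exponential series at x = 5/6). Hence: (-2/11) * e^(5/6).

Structural cue: t_0 being -2/11, the two k-th powers (C = -2/11, x = 5/6) combine into one argument.
Step ratio: r(k) = (5/6) * 1 / [(k+1)] - rational in k. x = (5/6); t_0 = -2/11; negate the roots.


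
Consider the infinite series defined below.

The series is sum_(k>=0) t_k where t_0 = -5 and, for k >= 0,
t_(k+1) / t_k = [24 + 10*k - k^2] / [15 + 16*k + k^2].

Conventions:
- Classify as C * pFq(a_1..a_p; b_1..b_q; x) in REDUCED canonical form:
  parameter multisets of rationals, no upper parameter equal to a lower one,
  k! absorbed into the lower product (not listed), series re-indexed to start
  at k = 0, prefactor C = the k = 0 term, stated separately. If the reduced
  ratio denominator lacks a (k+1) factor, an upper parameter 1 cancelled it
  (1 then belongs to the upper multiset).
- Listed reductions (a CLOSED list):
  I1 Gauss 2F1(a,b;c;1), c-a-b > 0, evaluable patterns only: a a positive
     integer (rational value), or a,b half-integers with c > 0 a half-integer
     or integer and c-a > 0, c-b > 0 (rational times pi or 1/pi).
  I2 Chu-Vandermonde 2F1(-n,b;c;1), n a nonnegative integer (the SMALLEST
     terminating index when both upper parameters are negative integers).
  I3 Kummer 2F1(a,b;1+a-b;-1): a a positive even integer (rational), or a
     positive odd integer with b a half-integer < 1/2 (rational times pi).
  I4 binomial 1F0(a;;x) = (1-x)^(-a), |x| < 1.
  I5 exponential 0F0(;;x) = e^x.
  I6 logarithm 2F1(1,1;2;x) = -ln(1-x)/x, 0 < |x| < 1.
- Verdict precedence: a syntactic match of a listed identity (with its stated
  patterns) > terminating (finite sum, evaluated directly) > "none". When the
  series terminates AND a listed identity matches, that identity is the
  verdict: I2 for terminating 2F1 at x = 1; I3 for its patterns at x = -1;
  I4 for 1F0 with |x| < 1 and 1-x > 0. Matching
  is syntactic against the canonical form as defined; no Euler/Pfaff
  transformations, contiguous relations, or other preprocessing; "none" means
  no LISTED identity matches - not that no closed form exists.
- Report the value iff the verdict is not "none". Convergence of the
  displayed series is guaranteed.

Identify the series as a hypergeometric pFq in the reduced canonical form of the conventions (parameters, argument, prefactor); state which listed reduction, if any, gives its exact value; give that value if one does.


With C = -5: the canonical form is 2F1(-12, 2; 15; -1). Verdict (x = -1): Kummer (I3) applies (x = -1; c = 15 equals 1+a-b for upper {-12, 2}: listed pattern). Sum: -35.

The tell: x = (-1) and roots of the ratio polynomials (prefactor -5) are the negated parameters.
Step ratio: r(k) = (-1) * (k-12) (k+2) / [(k+15) (k+1)] ; factor over Q: parameters, x = (-1), and C = -5.


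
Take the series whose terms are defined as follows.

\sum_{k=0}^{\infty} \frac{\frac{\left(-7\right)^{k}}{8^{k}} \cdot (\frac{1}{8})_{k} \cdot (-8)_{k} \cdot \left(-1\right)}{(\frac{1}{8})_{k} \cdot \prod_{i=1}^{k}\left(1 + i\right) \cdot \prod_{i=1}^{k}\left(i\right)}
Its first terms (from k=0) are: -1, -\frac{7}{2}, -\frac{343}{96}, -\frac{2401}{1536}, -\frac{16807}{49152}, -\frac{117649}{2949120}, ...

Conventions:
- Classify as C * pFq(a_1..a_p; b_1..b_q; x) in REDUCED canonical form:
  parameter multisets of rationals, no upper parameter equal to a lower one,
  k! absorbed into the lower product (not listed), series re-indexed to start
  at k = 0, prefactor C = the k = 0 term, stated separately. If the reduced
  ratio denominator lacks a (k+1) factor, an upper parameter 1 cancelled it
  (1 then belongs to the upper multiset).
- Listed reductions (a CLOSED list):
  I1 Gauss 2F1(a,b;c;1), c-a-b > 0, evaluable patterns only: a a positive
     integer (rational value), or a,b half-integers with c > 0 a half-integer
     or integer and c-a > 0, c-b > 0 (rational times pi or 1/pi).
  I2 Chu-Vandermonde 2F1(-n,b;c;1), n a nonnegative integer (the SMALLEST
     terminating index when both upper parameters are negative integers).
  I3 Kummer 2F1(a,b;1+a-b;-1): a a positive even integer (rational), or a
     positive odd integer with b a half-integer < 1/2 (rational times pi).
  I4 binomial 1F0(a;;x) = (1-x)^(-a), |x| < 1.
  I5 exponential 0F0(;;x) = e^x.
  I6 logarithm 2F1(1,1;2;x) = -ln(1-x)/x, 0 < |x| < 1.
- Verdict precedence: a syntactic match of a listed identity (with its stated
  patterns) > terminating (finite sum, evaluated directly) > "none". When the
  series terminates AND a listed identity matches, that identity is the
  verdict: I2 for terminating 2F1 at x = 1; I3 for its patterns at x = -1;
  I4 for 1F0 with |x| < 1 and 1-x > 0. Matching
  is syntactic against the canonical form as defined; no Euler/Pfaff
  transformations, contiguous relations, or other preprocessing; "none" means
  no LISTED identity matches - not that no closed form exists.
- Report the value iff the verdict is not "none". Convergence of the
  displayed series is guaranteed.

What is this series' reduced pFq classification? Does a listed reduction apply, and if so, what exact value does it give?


At argument -\frac{7}{8}: a 1F1 with upper {-8}, lower {2}, scaled by C = -1. Verdict: terminating. With -8 upstairs the series is a 9-term polynomial sum; evaluated term by term. Hence: -\frac{8715113979703}{869730877440}.

Key observation: from the first term -1: the two geometric factors (C = -1) combine into one argument.
Adjacent-term ratio: r(k) = -\frac{7}{8} * (k-8) / [(k+2) (k+1)] - rational; roots negated = parameters, x = -\frac{7}{8}, C = -1.


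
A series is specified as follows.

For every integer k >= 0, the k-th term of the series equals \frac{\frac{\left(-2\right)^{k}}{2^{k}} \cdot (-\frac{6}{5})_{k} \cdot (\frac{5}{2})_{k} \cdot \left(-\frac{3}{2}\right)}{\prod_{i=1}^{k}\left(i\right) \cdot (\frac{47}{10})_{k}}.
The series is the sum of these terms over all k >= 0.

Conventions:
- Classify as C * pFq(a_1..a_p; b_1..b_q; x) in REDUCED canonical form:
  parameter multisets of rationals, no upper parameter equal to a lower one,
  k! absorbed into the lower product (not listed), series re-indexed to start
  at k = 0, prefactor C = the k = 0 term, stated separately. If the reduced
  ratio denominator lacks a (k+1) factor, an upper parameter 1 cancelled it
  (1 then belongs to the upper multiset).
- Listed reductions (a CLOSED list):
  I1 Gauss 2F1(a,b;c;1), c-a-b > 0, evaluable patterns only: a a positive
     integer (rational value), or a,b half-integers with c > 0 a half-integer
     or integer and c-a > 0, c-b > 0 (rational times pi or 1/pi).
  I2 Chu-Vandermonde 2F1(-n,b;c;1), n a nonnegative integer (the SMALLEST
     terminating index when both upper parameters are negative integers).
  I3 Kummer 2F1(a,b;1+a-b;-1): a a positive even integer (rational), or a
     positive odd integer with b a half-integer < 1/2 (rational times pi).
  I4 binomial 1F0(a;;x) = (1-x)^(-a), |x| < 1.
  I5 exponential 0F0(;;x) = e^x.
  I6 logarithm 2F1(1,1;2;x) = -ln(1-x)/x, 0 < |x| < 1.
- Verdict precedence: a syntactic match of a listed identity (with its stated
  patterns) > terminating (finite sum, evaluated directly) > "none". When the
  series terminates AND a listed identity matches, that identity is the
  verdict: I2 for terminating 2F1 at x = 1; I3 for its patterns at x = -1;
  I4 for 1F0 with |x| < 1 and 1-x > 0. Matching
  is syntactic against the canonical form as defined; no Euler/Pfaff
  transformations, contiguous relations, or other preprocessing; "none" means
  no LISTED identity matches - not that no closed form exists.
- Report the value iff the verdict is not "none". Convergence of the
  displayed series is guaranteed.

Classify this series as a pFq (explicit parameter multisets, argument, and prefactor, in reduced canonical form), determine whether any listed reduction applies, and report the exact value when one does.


Reduced: x = -1, 2F1, upper = {-\frac{6}{5}, \frac{5}{2}}, lower = {\frac{47}{10}}, C = -\frac{3}{2}. Verdict: none - this 2F1 at x = -1 matches no listed pattern, and upper {-\frac{6}{5}, \frac{5}{2}} holds no stopper.

Key observation: t_0 = -\frac{3}{2} here, and the product of the first k integers (prefactor -3/2) is k!.
Adjacent-term ratio: r(k) = -1 * (k-\frac{6}{5}) (k+\frac{5}{2}) / [(k+\frac{47}{10}) (k+1)] - rational in k, leading ratio -1; with t_0 = -\frac{3}{2}, classification follows.


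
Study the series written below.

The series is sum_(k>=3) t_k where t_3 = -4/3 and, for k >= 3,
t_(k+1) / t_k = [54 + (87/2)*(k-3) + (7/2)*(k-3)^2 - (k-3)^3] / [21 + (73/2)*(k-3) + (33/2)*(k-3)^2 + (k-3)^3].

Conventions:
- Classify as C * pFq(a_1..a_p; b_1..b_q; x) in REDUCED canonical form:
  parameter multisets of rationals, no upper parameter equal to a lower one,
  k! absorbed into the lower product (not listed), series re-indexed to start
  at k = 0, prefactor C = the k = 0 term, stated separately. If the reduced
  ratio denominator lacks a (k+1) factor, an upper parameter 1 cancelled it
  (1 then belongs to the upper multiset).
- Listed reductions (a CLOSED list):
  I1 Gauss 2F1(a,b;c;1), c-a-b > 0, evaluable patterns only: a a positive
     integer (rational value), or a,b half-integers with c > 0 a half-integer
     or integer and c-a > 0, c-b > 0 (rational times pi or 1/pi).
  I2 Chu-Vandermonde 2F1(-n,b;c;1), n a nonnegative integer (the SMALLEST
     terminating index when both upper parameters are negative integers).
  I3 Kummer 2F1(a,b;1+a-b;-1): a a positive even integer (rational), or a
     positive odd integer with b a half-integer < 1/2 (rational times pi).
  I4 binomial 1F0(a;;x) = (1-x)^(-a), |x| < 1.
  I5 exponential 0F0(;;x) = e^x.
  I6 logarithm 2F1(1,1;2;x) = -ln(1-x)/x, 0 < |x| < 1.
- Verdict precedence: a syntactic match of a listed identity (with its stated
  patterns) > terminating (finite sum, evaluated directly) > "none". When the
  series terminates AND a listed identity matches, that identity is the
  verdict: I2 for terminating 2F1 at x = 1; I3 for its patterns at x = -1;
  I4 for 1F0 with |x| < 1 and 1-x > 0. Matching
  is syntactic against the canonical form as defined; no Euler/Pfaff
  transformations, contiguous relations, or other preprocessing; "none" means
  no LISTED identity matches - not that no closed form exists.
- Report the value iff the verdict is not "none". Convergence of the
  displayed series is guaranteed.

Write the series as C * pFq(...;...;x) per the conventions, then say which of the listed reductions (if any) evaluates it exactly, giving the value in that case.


This is -4/3 * 2F1(-9, 4; 14; -1) in reduced canonical form. Verdict: the Kummer evaluation I3 matches (x = -1; c = 14 equals 1+a-b for upper {-9, 4}: listed pattern). Value: -52/3.

Key observation: from the first term -4/3: the ratio is unreduced: k + 3/2 divides both sides (prefactor -4/3).
Step ratio: r(k) = (-1) * (k-9) (k+4) / [(k+14) (k+1)] - poly over poly, x = (-1) from leading terms; C = -4/3 at k = 0.


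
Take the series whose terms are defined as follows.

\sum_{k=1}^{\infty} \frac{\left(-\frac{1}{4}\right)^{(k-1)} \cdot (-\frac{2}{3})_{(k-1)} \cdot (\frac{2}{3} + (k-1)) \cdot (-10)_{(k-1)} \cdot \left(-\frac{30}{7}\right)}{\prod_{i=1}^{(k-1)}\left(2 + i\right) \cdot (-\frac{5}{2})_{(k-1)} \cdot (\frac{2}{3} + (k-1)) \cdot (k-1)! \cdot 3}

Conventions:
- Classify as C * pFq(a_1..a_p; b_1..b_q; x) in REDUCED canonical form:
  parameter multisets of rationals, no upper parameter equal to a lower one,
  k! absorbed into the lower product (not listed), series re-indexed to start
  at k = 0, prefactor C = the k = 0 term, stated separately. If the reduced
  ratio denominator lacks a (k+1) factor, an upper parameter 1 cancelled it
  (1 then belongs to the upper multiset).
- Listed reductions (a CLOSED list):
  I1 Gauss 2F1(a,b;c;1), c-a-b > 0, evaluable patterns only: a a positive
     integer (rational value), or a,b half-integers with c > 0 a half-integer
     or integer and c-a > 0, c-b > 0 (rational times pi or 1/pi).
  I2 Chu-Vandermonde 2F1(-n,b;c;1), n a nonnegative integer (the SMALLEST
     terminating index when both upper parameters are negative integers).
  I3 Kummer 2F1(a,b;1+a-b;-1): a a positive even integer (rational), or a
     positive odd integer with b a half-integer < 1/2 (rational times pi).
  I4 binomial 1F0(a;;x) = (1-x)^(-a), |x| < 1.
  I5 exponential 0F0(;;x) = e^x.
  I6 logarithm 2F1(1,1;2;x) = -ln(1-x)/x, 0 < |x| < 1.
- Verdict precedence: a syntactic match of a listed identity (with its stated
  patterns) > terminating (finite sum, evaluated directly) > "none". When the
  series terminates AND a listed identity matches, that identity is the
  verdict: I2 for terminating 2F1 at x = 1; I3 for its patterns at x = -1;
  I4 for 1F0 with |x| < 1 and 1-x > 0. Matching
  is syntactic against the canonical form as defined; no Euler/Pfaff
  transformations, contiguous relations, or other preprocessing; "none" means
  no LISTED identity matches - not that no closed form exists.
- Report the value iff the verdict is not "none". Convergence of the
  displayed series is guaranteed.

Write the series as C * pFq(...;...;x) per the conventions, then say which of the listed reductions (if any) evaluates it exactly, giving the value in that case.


Reduced: x = -\frac{1}{4}, 2F2, upper = {-10, -\frac{2}{3}}, lower = {-\frac{5}{2}, 3}, C = -\frac{10}{7}. Verdict: terminating (-10 upstairs). 11 nonzero terms in all; added directly. Exact value: -\frac{2783899123678751}{1603734862625280}.

Structural cue: x = -\frac{1}{4} and striking the common factor k + 2/3 reduces the term (C = -10/7, x = -1/4).
Consecutive-term ratio: r(k) = -\frac{1}{4} * (k-10) (k-\frac{2}{3}) / [(k-\frac{5}{2}) (k+3) (k+1)] - rational in k. x = -\frac{1}{4}; t_0 = -\frac{10}{7}; negate the roots.


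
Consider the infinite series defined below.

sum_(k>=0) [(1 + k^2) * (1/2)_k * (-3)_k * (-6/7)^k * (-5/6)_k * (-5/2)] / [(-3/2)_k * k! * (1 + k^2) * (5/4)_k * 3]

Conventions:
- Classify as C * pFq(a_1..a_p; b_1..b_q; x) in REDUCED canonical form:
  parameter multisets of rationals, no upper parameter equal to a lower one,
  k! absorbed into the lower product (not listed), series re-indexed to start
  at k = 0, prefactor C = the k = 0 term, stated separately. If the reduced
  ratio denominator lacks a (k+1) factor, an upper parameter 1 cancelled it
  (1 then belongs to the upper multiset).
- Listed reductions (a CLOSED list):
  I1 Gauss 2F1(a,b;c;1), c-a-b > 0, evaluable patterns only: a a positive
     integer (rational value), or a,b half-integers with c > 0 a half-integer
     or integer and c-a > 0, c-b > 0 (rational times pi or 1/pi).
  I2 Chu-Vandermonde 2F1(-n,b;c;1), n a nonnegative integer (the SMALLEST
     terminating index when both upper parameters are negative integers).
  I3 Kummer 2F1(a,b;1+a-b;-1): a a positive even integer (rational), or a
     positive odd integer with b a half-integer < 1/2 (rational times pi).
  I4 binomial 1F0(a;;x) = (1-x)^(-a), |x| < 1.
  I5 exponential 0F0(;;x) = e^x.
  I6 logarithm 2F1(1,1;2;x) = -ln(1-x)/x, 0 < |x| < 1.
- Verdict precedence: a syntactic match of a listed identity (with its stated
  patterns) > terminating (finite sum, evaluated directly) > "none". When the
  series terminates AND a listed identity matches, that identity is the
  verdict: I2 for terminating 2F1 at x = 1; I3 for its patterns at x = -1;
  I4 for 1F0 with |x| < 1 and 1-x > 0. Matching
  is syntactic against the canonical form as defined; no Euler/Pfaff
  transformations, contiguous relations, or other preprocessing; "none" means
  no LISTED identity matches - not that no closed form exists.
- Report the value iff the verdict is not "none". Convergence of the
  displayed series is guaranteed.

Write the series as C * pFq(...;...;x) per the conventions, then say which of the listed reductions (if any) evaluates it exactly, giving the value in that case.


At argument -6/7: a 3F2 with upper {-3, -5/6, 1/2}, lower {-3/2, 5/4}, scaled by C = -5/6. Verdict: terminating at k = 3: the factor (-3)_k kills every later term; summing the 4 survivors is exact. Sum: -40325/34398.

Structural cue: t_0 = -5/6 here, and the factor k^2 + 1 cancels (top and bottom), leaving C = -5/6.
Step ratio: r(k) = (-6/7) * (k-3) (k-5/6) (k+1/2) / [(k-3/2) (k+5/4) (k+1)] - rational in k, leading ratio (-6/7); with t_0 = -5/6, classification follows.


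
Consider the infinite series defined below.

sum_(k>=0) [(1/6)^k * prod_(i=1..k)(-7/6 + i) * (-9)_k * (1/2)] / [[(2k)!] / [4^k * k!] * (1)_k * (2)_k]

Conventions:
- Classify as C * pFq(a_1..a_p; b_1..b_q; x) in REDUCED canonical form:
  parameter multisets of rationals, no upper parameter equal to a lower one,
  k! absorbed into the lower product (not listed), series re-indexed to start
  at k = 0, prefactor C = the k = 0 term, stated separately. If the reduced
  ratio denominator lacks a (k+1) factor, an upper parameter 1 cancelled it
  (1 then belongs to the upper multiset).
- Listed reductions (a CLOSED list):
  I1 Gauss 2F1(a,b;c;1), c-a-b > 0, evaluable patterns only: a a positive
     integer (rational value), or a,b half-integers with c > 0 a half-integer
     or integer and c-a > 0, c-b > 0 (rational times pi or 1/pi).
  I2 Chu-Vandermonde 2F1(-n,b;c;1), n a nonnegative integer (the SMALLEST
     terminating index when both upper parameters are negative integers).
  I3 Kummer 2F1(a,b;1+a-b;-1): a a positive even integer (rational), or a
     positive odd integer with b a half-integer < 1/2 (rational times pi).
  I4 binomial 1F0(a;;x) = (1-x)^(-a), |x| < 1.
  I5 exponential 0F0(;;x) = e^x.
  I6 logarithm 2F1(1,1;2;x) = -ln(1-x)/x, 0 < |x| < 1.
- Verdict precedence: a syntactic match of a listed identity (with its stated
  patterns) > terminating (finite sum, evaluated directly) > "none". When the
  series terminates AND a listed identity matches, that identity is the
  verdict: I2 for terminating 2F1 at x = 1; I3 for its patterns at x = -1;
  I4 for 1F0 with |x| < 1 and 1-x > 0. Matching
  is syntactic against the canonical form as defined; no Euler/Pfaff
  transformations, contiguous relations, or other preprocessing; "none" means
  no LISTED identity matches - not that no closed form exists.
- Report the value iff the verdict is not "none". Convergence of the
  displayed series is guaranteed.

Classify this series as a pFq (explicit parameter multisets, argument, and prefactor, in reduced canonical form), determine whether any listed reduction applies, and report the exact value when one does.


With C = 1/2: the canonical form is 2F2(-9, -1/6; 1/2, 2; 1/6). Verdict: terminating - no listed pattern fits, but -9 in the upper list cuts the series at k = 9; direct evaluation. Exact value: 925653150119800336609/1515911842220861030400.

Key step: from the first term 1/2: the running product (C = 1/2) telescopes to a rising factorial.
Ratio: r(k) = (1/6) * (k-9) (k-1/6) / [(k+1/2) (k+2) (k+1)] ; factor over Q: parameters, x = (1/6), and C = 1/2.


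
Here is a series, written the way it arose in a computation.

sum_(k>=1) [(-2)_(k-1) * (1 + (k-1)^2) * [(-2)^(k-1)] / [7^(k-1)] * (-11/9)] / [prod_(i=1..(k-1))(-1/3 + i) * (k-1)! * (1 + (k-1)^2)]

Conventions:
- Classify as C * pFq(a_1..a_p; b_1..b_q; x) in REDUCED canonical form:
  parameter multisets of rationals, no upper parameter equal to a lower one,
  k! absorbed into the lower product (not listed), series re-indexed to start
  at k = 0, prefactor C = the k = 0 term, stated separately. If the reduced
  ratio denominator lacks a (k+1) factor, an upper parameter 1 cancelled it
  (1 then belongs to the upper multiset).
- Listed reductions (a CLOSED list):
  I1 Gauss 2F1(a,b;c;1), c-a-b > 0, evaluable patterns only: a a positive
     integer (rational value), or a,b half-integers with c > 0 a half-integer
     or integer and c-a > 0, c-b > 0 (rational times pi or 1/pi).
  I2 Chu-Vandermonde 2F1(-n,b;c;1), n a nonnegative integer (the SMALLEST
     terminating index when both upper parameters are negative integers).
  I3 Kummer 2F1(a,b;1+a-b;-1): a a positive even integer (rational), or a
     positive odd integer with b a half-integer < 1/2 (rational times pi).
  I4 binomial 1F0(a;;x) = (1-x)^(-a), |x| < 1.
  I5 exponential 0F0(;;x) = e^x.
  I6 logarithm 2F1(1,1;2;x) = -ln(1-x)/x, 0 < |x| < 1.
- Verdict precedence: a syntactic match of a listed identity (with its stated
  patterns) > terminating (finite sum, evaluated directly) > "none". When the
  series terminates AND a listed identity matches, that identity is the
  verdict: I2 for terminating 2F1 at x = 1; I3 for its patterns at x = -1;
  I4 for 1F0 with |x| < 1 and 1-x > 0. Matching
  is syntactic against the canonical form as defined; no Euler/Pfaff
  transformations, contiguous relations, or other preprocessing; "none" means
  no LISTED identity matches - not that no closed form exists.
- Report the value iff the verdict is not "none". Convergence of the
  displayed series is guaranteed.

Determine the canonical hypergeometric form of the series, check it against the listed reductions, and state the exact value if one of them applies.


Key observation: x = (-2/7) and the two geometric factors (C = -11/9) combine into one argument.
Adjacent-term ratio: r(k) = (-2/7) * (k-2) / [(k+2/3) (k+1)] - rational in k. x = (-2/7); t_0 = -11/9; negate the roots.

Prefactor -11/9, argument -2/7: 1F1 with upper {-2} over lower {2/3}. Verdict: terminating - no listed pattern fits, but -2 in the upper list cuts the series at k = 2; direct evaluation. Its exact value is -5203/2205.


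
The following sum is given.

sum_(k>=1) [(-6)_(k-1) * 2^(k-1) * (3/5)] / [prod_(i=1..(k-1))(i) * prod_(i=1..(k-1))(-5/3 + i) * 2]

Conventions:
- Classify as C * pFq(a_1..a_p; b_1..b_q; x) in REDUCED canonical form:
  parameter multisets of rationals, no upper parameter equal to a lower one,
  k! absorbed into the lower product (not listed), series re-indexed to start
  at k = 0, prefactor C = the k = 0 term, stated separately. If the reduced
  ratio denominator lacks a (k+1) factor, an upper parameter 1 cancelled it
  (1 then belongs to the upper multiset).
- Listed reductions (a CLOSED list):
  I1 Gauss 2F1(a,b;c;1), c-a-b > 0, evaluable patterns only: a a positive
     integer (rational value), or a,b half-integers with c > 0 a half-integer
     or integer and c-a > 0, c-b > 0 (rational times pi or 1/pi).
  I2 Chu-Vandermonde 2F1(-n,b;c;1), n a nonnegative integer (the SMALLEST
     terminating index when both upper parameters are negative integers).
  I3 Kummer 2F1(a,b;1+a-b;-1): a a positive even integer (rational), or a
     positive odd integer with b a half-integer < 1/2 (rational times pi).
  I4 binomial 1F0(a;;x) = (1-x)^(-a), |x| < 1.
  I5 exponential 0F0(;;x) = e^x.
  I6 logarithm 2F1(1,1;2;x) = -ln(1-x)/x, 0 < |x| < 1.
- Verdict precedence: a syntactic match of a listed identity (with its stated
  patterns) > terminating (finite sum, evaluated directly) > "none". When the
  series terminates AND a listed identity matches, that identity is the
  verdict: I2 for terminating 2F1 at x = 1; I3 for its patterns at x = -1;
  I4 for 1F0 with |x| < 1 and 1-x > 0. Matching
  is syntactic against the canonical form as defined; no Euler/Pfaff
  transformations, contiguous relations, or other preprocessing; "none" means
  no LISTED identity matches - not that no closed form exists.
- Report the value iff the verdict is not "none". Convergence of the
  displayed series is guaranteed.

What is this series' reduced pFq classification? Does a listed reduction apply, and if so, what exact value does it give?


At argument 2: a 1F1 with upper {-6}, lower {-2/3}, scaled by C = 3/10. Verdict: terminating - upper -6 stops the sum at k = 6; the 7 terms are added exactly. Its exact value is 25611/4550.

Key step: t_0 = 3/10 here, and the lower running product (prefactor 3/10) is a rising factorial.
Step ratio: r(k) = 2 * (k-6) / [(k-2/3) (k+1)] - rational in k. x = 2; t_0 = 3/10; negate the roots.


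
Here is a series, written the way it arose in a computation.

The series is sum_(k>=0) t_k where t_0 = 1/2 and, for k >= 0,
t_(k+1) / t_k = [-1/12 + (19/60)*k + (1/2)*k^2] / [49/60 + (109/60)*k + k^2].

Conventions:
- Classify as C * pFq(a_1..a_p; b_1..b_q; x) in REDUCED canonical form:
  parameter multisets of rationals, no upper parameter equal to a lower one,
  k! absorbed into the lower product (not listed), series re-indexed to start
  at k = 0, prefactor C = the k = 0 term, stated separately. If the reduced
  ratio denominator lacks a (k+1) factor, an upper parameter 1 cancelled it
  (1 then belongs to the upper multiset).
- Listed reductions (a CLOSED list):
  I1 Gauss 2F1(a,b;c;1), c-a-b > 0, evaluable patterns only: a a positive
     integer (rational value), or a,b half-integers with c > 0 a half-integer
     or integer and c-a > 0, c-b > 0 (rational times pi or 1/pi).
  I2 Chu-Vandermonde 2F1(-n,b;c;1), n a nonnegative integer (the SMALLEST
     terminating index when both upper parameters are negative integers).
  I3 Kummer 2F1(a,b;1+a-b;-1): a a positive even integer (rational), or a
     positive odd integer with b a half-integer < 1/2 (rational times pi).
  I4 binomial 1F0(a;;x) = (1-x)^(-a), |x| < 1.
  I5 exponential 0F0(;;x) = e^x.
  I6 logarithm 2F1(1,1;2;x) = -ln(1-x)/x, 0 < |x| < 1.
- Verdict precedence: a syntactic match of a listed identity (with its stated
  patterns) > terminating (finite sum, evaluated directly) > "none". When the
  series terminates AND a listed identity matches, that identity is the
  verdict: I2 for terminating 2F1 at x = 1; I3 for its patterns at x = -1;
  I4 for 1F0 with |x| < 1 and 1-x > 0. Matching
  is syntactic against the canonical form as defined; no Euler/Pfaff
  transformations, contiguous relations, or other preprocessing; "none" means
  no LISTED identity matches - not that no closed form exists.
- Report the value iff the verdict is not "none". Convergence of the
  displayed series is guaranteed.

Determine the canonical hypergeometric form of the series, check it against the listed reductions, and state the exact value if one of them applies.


Canonical form: C = 1/2 times 2F1 with upper {-1/5, 5/6}, lower {49/60}, x = 1/2. Verdict: none (x = 1/2): each listed identity misses the multisets {-1/5, 5/6} ; {49/60}.

Structural cue: x = (1/2) and the expanded ratio factors over Q; prefactor 1/2, roots give parameters.
Step ratio: r(k) = (1/2) * (k-1/5) (k+5/6) / [(k+49/60) (k+1)] - rational; roots negated = parameters, x = (1/2), C = 1/2.


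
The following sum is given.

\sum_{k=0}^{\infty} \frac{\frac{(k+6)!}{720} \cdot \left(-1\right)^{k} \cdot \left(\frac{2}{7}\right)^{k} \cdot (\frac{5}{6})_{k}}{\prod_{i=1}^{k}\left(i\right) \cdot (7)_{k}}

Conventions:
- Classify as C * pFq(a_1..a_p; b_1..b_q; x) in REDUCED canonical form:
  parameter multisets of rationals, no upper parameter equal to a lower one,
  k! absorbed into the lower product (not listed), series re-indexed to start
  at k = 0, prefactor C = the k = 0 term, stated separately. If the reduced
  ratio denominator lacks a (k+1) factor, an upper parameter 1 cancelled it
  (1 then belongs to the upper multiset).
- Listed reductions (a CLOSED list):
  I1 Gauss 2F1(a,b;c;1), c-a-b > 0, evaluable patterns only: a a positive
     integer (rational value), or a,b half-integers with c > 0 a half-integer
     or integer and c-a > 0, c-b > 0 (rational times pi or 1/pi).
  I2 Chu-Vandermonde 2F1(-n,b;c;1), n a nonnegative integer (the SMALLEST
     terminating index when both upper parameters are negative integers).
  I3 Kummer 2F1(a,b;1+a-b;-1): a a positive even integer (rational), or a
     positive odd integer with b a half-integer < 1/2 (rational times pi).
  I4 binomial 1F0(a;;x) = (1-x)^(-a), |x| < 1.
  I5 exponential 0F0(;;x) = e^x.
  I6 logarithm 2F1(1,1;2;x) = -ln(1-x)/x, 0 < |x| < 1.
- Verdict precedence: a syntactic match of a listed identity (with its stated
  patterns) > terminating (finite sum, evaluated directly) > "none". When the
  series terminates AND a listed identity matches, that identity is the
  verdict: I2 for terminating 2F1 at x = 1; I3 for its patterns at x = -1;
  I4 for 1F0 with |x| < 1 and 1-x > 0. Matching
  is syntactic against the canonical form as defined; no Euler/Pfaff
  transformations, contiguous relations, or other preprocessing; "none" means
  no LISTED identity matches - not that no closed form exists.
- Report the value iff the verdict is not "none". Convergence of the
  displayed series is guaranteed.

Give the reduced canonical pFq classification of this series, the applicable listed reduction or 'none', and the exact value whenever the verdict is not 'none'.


The series (x = -\frac{2}{7}) is 1F0: upper {\frac{5}{6}}, lower {-}, prefactor 1. Verdict: the binomial series (I4) matches (the 1F0 binomial series: exponent -5/6, x = -\frac{2}{7}). Its exact value is \left(\frac{9}{7}\right)^{-\frac{5}{6}}.

Key observation: with t_0 = 1, the product of the first k integers (prefactor 1) is k!.
Adjacent-term ratio: r(k) = -\frac{2}{7} * (k+\frac{5}{6}) / [(k+1)] - poly over poly, x = -\frac{2}{7} from leading terms; C = 1 at k = 0.


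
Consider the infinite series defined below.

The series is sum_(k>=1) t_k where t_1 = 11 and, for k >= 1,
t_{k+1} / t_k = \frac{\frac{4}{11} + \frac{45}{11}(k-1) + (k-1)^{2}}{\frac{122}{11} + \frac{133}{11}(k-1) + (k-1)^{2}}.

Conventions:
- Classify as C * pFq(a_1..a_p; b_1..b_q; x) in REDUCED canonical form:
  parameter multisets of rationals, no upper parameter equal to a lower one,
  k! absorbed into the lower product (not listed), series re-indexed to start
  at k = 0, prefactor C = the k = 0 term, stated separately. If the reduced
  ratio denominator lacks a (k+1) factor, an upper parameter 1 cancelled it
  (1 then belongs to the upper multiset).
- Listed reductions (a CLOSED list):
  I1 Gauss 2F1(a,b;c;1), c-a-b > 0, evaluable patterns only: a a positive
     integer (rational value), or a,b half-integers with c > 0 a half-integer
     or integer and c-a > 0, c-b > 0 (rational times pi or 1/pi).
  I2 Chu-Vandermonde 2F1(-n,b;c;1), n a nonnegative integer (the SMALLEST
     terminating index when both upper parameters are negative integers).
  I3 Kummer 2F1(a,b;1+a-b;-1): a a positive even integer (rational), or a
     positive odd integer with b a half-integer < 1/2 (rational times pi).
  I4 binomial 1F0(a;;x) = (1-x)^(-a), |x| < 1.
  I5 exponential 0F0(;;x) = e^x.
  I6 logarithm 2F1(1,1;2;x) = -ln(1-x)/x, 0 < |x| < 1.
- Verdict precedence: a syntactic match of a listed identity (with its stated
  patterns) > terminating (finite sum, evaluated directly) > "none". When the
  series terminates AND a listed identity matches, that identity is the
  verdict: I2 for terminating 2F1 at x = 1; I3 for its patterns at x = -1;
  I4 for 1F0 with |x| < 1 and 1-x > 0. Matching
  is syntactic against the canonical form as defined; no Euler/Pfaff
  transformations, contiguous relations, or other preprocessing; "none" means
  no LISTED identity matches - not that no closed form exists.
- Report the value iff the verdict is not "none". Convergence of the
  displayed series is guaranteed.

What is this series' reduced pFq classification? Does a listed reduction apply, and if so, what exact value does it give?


Reduced: x = 1, 2F1, upper = {\frac{1}{11}, 4}, lower = {\frac{122}{11}}, C = 11. Verdict (x = 1): the Gauss summation I1 applies (x = 1: the Gamma ratio telescopes since c-a-b = 7 > 0 and a = 4 in Z>0). Exact value: \frac{214045}{18634}.

Key step: x = 1 and the expanded ratio factors over Q; C = 11, x = 1, roots give parameters.
Adjacent-term ratio: r(k) = 1 * (k+\frac{1}{11}) (k+4) / [(k+\frac{122}{11}) (k+1)] - rational in k, leading ratio 1; with t_0 = 11, classification follows.


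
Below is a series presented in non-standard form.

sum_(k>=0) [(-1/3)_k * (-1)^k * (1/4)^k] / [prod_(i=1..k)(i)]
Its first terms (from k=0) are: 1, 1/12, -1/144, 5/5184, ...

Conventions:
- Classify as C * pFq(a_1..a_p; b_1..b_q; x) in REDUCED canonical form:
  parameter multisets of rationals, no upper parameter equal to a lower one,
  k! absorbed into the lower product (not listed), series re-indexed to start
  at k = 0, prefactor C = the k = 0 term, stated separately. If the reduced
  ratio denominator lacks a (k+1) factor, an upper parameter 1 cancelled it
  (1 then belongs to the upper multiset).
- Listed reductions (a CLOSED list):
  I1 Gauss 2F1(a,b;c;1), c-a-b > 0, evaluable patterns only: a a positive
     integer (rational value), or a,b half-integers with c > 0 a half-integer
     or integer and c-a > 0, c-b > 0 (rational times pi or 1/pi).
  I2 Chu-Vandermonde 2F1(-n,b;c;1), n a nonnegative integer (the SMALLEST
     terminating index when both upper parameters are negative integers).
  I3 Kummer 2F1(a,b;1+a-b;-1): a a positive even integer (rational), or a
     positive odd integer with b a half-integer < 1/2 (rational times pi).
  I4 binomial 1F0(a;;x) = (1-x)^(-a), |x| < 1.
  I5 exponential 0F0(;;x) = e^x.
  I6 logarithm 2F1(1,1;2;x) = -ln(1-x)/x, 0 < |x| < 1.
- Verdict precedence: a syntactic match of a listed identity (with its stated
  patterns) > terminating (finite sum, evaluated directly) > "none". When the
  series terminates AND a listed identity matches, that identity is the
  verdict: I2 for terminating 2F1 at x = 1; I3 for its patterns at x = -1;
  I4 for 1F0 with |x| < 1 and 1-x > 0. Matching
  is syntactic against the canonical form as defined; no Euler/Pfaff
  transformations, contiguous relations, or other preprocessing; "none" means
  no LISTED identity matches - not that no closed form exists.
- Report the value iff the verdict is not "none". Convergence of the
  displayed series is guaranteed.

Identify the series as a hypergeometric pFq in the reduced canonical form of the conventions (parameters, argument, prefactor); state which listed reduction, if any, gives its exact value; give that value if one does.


The series (x = -1/4) is 1F0: upper {-1/3}, lower {-}, prefactor 1. Verdict: the binomial series (I4) fires (the 1F0 binomial series: exponent 1/3, x = -1/4). Value: (5/4)^(1/3).

Structural cue: t_0 being 1, the product of the first k integers (C = 1) is k!.
Ratio: r(k) = (-1/4) * (k-1/3) / [(k+1)] - rational; roots negated = parameters, x = (-1/4), C = 1.


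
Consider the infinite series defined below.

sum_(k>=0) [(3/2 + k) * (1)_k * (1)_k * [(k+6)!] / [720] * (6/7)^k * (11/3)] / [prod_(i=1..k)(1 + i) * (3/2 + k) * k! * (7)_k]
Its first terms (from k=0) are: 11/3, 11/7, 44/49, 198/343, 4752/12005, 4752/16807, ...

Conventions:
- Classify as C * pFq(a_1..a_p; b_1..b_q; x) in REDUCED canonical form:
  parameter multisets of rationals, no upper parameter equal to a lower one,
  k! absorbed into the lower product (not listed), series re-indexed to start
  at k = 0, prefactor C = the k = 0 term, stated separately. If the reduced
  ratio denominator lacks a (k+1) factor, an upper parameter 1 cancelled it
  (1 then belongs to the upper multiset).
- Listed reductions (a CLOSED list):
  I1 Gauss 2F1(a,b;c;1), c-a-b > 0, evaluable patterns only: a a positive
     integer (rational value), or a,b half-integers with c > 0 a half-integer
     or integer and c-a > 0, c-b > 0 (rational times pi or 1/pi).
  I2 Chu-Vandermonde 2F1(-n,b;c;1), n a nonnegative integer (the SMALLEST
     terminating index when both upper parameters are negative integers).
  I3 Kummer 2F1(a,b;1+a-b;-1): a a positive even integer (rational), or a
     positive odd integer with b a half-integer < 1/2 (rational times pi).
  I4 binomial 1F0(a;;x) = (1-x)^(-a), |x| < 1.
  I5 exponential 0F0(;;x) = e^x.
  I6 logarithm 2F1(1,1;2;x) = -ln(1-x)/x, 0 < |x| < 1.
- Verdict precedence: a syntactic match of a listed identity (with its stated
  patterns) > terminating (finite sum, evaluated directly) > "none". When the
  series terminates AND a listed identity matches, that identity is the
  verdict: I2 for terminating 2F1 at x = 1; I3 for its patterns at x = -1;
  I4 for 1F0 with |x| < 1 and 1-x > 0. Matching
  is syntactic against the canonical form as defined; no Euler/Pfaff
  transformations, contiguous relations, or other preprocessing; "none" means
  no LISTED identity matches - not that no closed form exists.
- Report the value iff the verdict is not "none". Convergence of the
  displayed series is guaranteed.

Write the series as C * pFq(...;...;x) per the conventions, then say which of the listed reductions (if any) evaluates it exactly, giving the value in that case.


Key step: x = (6/7) and k + 3/2 divides numerator and denominator alike; prefactor 11/3 after cancelling.
Consecutive-term ratio: r(k) = (6/7) * (k+1) (k+1) / [(k+2) (k+1)] - rational in k, leading ratio (6/7); with t_0 = 11/3, classification follows.

Canonical form: C = 11/3 times 2F1 with upper {1, 1}, lower {2}, x = 6/7. Verdict at x = 6/7: the logarithmic series (I6) matches (the logarithm: parameters (1,1;2), x = 6/7). Sum: (-77/18) * ln(1/7).
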